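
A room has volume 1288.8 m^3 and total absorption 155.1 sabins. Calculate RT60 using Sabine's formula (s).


Given values:
  V = 1288.8 m^3
  A = 155.1 sabins
Formula: RT60 = 0.161 * V / A
Numerator: 0.161 * 1288.8 = 207.4968
RT60 = 207.4968 / 155.1 = 1.338

1.338 s


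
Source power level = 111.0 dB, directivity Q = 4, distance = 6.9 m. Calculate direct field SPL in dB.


Given values:
  Lw = 111.0 dB, Q = 4, r = 6.9 m
Formula: SPL = Lw + 10 * log10(Q / (4 * pi * r^2))
Compute 4 * pi * r^2 = 4 * pi * 6.9^2 = 598.2849
Compute Q / denom = 4 / 598.2849 = 0.00668578
Compute 10 * log10(0.00668578) = -21.7485
SPL = 111.0 + (-21.7485) = 89.25

89.25 dB


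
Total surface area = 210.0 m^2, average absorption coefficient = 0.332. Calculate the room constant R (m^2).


Given values:
  S = 210.0 m^2, alpha = 0.332
Formula: R = S * alpha / (1 - alpha)
Numerator: 210.0 * 0.332 = 69.72
Denominator: 1 - 0.332 = 0.668
R = 69.72 / 0.668 = 104.37

104.37 m^2


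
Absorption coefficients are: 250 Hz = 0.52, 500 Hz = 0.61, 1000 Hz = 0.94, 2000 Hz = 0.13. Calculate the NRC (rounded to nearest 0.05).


Given values:
  a_250 = 0.52, a_500 = 0.61
  a_1000 = 0.94, a_2000 = 0.13
Formula: NRC = (a250 + a500 + a1000 + a2000) / 4
Sum = 0.52 + 0.61 + 0.94 + 0.13 = 2.2
NRC = 2.2 / 4 = 0.55
Rounded to nearest 0.05: 0.55

0.55


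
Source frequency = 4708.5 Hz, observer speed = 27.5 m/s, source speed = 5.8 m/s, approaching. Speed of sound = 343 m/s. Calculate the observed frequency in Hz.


Given values:
  f_s = 4708.5 Hz, v_o = 27.5 m/s, v_s = 5.8 m/s
  Direction: approaching
Formula: f_o = f_s * (c + v_o) / (c - v_s)
Numerator: c + v_o = 343 + 27.5 = 370.5
Denominator: c - v_s = 343 - 5.8 = 337.2
f_o = 4708.5 * 370.5 / 337.2 = 5173.49

5173.49 Hz


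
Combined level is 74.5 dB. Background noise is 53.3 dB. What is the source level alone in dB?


Given values:
  L_total = 74.5 dB, L_bg = 53.3 dB
Formula: L_source = 10 * log10(10^(L_total/10) - 10^(L_bg/10))
Convert to linear:
  10^(74.5/10) = 28183829.3126
  10^(53.3/10) = 213796.209
Difference: 28183829.3126 - 213796.209 = 27970033.1036
L_source = 10 * log10(27970033.1036) = 74.47

74.47 dB


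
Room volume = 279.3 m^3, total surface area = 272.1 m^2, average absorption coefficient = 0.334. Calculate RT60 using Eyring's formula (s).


Given values:
  V = 279.3 m^3, S = 272.1 m^2, alpha = 0.334
Formula: RT60 = 0.161 * V / (-S * ln(1 - alpha))
Compute ln(1 - 0.334) = ln(0.666) = -0.406466
Denominator: -272.1 * -0.406466 = 110.5994
Numerator: 0.161 * 279.3 = 44.9673
RT60 = 44.9673 / 110.5994 = 0.407

0.407 s


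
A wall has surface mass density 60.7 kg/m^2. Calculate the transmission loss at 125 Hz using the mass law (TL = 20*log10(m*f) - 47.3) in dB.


Given values:
  m = 60.7 kg/m^2, f = 125 Hz
Formula: TL = 20 * log10(m * f) - 47.3
Compute m * f = 60.7 * 125 = 7587.5
Compute log10(7587.5) = 3.880099
Compute 20 * 3.880099 = 77.602
TL = 77.602 - 47.3 = 30.3

30.3 dB


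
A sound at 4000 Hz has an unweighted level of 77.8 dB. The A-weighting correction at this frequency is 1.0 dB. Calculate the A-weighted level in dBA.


Given values:
  SPL = 77.8 dB
  A-weighting at 4000 Hz = 1.0 dB
Formula: L_A = SPL + A_weight
L_A = 77.8 + (1.0)
L_A = 78.8

78.8 dBA


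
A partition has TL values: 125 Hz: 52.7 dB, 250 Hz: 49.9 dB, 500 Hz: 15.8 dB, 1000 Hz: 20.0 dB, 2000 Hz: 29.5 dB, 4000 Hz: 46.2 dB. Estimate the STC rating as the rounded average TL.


Given TL values at each frequency:
  125 Hz: 52.7 dB
  250 Hz: 49.9 dB
  500 Hz: 15.8 dB
  1000 Hz: 20.0 dB
  2000 Hz: 29.5 dB
  4000 Hz: 46.2 dB
Formula: STC ~ round(average of TL values)
Sum = 52.7 + 49.9 + 15.8 + 20.0 + 29.5 + 46.2 = 214.1
Average = 214.1 / 6 = 35.68
Rounded: 36

36


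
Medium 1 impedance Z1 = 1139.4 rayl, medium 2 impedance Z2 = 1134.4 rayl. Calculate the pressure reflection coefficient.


Given values:
  Z1 = 1139.4 rayl, Z2 = 1134.4 rayl
Formula: R = (Z2 - Z1) / (Z2 + Z1)
Numerator: Z2 - Z1 = 1134.4 - 1139.4 = -5.0
Denominator: Z2 + Z1 = 1134.4 + 1139.4 = 2273.8
R = -5.0 / 2273.8 = -0.0022

-0.0022


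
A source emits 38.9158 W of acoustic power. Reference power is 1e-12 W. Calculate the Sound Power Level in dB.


Given values:
  W = 38.9158 W
  W_ref = 1e-12 W
Formula: SWL = 10 * log10(W / W_ref)
Compute ratio: W / W_ref = 38915800000000
Compute log10: log10(38915800000000) = 13.590126
Multiply: SWL = 10 * 13.590126 = 135.9

135.9 dB


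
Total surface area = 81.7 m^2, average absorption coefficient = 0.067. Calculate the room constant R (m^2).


Given values:
  S = 81.7 m^2, alpha = 0.067
Formula: R = S * alpha / (1 - alpha)
Numerator: 81.7 * 0.067 = 5.4739
Denominator: 1 - 0.067 = 0.933
R = 5.4739 / 0.933 = 5.87

5.87 m^2


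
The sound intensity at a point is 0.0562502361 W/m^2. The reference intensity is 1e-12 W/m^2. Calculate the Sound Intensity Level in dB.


Given values:
  I = 0.0562502361 W/m^2
  I_ref = 1e-12 W/m^2
Formula: SIL = 10 * log10(I / I_ref)
Compute ratio: I / I_ref = 56250236100
Compute log10: log10(56250236100) = 10.750124
Multiply: SIL = 10 * 10.750124 = 107.5

107.5 dB


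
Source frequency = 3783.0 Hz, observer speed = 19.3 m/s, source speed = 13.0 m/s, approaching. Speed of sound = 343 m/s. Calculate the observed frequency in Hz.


Given values:
  f_s = 3783.0 Hz, v_o = 19.3 m/s, v_s = 13.0 m/s
  Direction: approaching
Formula: f_o = f_s * (c + v_o) / (c - v_s)
Numerator: c + v_o = 343 + 19.3 = 362.3
Denominator: c - v_s = 343 - 13.0 = 330.0
f_o = 3783.0 * 362.3 / 330.0 = 4153.28

4153.28 Hz


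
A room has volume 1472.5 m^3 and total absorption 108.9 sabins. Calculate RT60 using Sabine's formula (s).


Given values:
  V = 1472.5 m^3
  A = 108.9 sabins
Formula: RT60 = 0.161 * V / A
Numerator: 0.161 * 1472.5 = 237.0725
RT60 = 237.0725 / 108.9 = 2.177

2.177 s


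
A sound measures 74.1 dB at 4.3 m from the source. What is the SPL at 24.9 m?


Given values:
  SPL1 = 74.1 dB, r1 = 4.3 m, r2 = 24.9 m
Formula: SPL2 = SPL1 - 20 * log10(r2 / r1)
Compute ratio: r2 / r1 = 24.9 / 4.3 = 5.7907
Compute log10: log10(5.7907) = 0.762731
Compute drop: 20 * 0.762731 = 15.2546
SPL2 = 74.1 - 15.2546 = 58.85

58.85 dB


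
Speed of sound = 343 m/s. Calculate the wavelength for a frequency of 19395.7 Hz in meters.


Given values:
  c = 343 m/s, f = 19395.7 Hz
Formula: lambda = c / f
lambda = 343 / 19395.7
lambda = 0.0177

0.0177 m


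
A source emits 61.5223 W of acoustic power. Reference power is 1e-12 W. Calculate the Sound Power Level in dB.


Given values:
  W = 61.5223 W
  W_ref = 1e-12 W
Formula: SWL = 10 * log10(W / W_ref)
Compute ratio: W / W_ref = 61522300000000
Compute log10: log10(61522300000000) = 13.789033
Multiply: SWL = 10 * 13.789033 = 137.89

137.89 dB


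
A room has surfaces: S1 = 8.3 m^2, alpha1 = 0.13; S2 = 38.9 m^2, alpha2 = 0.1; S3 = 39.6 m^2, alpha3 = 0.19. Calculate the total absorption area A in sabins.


Given surfaces:
  Surface 1: 8.3 * 0.13 = 1.079
  Surface 2: 38.9 * 0.1 = 3.89
  Surface 3: 39.6 * 0.19 = 7.524
Formula: A = sum(Si * alpha_i)
A = 1.079 + 3.89 + 7.524
A = 12.49

12.49 sabins


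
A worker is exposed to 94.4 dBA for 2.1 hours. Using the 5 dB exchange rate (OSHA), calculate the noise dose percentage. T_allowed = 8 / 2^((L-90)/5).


Given values:
  L = 94.4 dBA, T = 2.1 hours
Formula: T_allowed = 8 / 2^((L - 90) / 5)
Compute exponent: (94.4 - 90) / 5 = 0.88
Compute 2^(0.88) = 1.840375
T_allowed = 8 / 1.840375 = 4.34694 hours
Dose = (T / T_allowed) * 100
Dose = (2.1 / 4.34694) * 100 = 48.31

48.31 %


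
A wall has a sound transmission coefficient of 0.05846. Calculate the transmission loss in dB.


Given values:
  tau = 0.05846
Formula: TL = 10 * log10(1 / tau)
Compute 1 / tau = 1 / 0.05846 = 17.1057
Compute log10(17.1057) = 1.233141
TL = 10 * 1.233141 = 12.33

12.33 dB


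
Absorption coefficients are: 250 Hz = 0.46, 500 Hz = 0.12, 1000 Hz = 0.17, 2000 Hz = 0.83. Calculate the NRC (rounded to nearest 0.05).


Given values:
  a_250 = 0.46, a_500 = 0.12
  a_1000 = 0.17, a_2000 = 0.83
Formula: NRC = (a250 + a500 + a1000 + a2000) / 4
Sum = 0.46 + 0.12 + 0.17 + 0.83 = 1.58
NRC = 1.58 / 4 = 0.395
Rounded to nearest 0.05: 0.4

0.4


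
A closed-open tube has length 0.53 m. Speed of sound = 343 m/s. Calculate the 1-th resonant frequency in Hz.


Given values:
  Tube type: closed-open, L = 0.53 m, c = 343 m/s, n = 1
Formula: f_n = (2n - 1) * c / (4 * L)
Compute 2n - 1 = 2*1 - 1 = 1
Compute 4 * L = 4 * 0.53 = 2.12
f = 1 * 343 / 2.12
f = 161.79

161.79 Hz


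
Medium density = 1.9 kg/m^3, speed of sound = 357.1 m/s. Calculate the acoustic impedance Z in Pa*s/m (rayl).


Given values:
  rho = 1.9 kg/m^3
  c = 357.1 m/s
Formula: Z = rho * c
Z = 1.9 * 357.1
Z = 678.49

678.49 rayl


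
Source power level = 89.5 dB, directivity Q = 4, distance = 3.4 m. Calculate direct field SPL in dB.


Given values:
  Lw = 89.5 dB, Q = 4, r = 3.4 m
Formula: SPL = Lw + 10 * log10(Q / (4 * pi * r^2))
Compute 4 * pi * r^2 = 4 * pi * 3.4^2 = 145.2672
Compute Q / denom = 4 / 145.2672 = 0.02753547
Compute 10 * log10(0.02753547) = -15.6011
SPL = 89.5 + (-15.6011) = 73.9

73.9 dB


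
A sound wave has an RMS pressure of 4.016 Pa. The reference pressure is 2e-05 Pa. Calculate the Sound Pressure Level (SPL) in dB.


Given values:
  p = 4.016 Pa
  p_ref = 2e-05 Pa
Formula: SPL = 20 * log10(p / p_ref)
Compute ratio: p / p_ref = 4.016 / 2e-05 = 200800
Compute log10: log10(200800) = 5.302764
Multiply: SPL = 20 * 5.302764 = 106.06

106.06 dB


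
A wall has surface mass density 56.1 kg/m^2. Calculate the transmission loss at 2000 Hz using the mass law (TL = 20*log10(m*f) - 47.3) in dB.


Given values:
  m = 56.1 kg/m^2, f = 2000 Hz
Formula: TL = 20 * log10(m * f) - 47.3
Compute m * f = 56.1 * 2000 = 112200.0
Compute log10(112200.0) = 5.049993
Compute 20 * 5.049993 = 100.9999
TL = 100.9999 - 47.3 = 53.7

53.7 dB


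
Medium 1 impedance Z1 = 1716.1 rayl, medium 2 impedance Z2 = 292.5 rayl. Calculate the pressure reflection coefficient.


Given values:
  Z1 = 1716.1 rayl, Z2 = 292.5 rayl
Formula: R = (Z2 - Z1) / (Z2 + Z1)
Numerator: Z2 - Z1 = 292.5 - 1716.1 = -1423.6
Denominator: Z2 + Z1 = 292.5 + 1716.1 = 2008.6
R = -1423.6 / 2008.6 = -0.7088

-0.7088


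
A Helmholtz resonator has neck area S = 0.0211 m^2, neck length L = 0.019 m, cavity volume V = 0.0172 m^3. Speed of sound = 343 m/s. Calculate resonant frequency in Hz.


Given values:
  S = 0.0211 m^2, L = 0.019 m, V = 0.0172 m^3, c = 343 m/s
Formula: f = (c / (2*pi)) * sqrt(S / (V * L))
Compute V * L = 0.0172 * 0.019 = 0.0003268
Compute S / (V * L) = 0.0211 / 0.0003268 = 64.5655
Compute sqrt(64.5655) = 8.035266
Compute c / (2*pi) = 343 / 6.283185 = 54.590148
f = 54.590148 * 8.035266 = 438.65

438.65 Hz


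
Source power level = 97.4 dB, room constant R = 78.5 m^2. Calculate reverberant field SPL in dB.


Given values:
  Lw = 97.4 dB, R = 78.5 m^2
Formula: SPL = Lw + 10 * log10(4 / R)
Compute 4 / R = 4 / 78.5 = 0.050955
Compute 10 * log10(0.050955) = -12.9281
SPL = 97.4 + (-12.9281) = 84.47

84.47 dB


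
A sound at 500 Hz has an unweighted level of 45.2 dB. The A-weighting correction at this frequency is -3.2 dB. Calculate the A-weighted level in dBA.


Given values:
  SPL = 45.2 dB
  A-weighting at 500 Hz = -3.2 dB
Formula: L_A = SPL + A_weight
L_A = 45.2 + (-3.2)
L_A = 42.0

42.0 dBA


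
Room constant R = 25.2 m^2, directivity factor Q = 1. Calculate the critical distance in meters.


Given values:
  R = 25.2 m^2, Q = 1
Formula: d_c = 0.141 * sqrt(Q * R)
Compute Q * R = 1 * 25.2 = 25.2
Compute sqrt(25.2) = 5.02
d_c = 0.141 * 5.02 = 0.708

0.708 m


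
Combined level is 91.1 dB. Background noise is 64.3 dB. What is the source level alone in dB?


Given values:
  L_total = 91.1 dB, L_bg = 64.3 dB
Formula: L_source = 10 * log10(10^(L_total/10) - 10^(L_bg/10))
Convert to linear:
  10^(91.1/10) = 1288249551.6931
  10^(64.3/10) = 2691534.8039
Difference: 1288249551.6931 - 2691534.8039 = 1285558016.8892
L_source = 10 * log10(1285558016.8892) = 91.09

91.09 dB


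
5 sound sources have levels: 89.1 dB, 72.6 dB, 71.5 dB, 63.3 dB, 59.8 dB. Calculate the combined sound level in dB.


Formula: L_total = 10 * log10( sum(10^(Li/10)) )
  Source 1: 10^(89.1/10) = 812830516.1641
  Source 2: 10^(72.6/10) = 18197008.5861
  Source 3: 10^(71.5/10) = 14125375.4462
  Source 4: 10^(63.3/10) = 2137962.0895
  Source 5: 10^(59.8/10) = 954992.586
Sum of linear values = 848245854.8719
L_total = 10 * log10(848245854.8719) = 89.29

89.29 dB


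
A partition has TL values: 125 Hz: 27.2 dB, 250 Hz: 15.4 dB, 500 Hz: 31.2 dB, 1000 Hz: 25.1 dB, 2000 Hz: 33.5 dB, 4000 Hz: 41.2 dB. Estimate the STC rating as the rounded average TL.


Given TL values at each frequency:
  125 Hz: 27.2 dB
  250 Hz: 15.4 dB
  500 Hz: 31.2 dB
  1000 Hz: 25.1 dB
  2000 Hz: 33.5 dB
  4000 Hz: 41.2 dB
Formula: STC ~ round(average of TL values)
Sum = 27.2 + 15.4 + 31.2 + 25.1 + 33.5 + 41.2 = 173.6
Average = 173.6 / 6 = 28.93
Rounded: 29

29


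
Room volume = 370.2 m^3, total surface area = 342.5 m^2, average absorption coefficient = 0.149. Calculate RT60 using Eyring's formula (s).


Given values:
  V = 370.2 m^3, S = 342.5 m^2, alpha = 0.149
Formula: RT60 = 0.161 * V / (-S * ln(1 - alpha))
Compute ln(1 - 0.149) = ln(0.851) = -0.161343
Denominator: -342.5 * -0.161343 = 55.26
Numerator: 0.161 * 370.2 = 59.6022
RT60 = 59.6022 / 55.26 = 1.079

1.079 s


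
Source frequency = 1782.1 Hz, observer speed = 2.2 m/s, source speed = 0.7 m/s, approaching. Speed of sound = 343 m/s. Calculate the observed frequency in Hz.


Given values:
  f_s = 1782.1 Hz, v_o = 2.2 m/s, v_s = 0.7 m/s
  Direction: approaching
Formula: f_o = f_s * (c + v_o) / (c - v_s)
Numerator: c + v_o = 343 + 2.2 = 345.2
Denominator: c - v_s = 343 - 0.7 = 342.3
f_o = 1782.1 * 345.2 / 342.3 = 1797.2

1797.2 Hz


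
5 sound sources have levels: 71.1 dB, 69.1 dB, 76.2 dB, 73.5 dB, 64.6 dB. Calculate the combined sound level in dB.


Formula: L_total = 10 * log10( sum(10^(Li/10)) )
  Source 1: 10^(71.1/10) = 12882495.5169
  Source 2: 10^(69.1/10) = 8128305.1616
  Source 3: 10^(76.2/10) = 41686938.347
  Source 4: 10^(73.5/10) = 22387211.3857
  Source 5: 10^(64.6/10) = 2884031.5031
Sum of linear values = 87968981.9143
L_total = 10 * log10(87968981.9143) = 79.44

79.44 dB


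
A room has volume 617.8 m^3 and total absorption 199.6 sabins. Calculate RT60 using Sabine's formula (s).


Given values:
  V = 617.8 m^3
  A = 199.6 sabins
Formula: RT60 = 0.161 * V / A
Numerator: 0.161 * 617.8 = 99.4658
RT60 = 99.4658 / 199.6 = 0.498

0.498 s


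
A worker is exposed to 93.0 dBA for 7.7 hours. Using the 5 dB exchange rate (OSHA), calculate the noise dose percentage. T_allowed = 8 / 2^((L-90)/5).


Given values:
  L = 93.0 dBA, T = 7.7 hours
Formula: T_allowed = 8 / 2^((L - 90) / 5)
Compute exponent: (93.0 - 90) / 5 = 0.6
Compute 2^(0.6) = 1.515717
T_allowed = 8 / 1.515717 = 5.27803 hours
Dose = (T / T_allowed) * 100
Dose = (7.7 / 5.27803) * 100 = 145.89

145.89 %


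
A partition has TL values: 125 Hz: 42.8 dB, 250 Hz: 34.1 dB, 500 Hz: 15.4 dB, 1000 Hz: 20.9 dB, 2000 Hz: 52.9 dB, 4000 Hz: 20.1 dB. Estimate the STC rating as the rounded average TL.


Given TL values at each frequency:
  125 Hz: 42.8 dB
  250 Hz: 34.1 dB
  500 Hz: 15.4 dB
  1000 Hz: 20.9 dB
  2000 Hz: 52.9 dB
  4000 Hz: 20.1 dB
Formula: STC ~ round(average of TL values)
Sum = 42.8 + 34.1 + 15.4 + 20.9 + 52.9 + 20.1 = 186.2
Average = 186.2 / 6 = 31.03
Rounded: 31

31


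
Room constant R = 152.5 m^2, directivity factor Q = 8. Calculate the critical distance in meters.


Given values:
  R = 152.5 m^2, Q = 8
Formula: d_c = 0.141 * sqrt(Q * R)
Compute Q * R = 8 * 152.5 = 1220.0
Compute sqrt(1220.0) = 34.9285
d_c = 0.141 * 34.9285 = 4.925

4.925 m


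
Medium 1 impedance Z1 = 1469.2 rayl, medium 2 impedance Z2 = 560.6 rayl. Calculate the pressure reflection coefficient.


Given values:
  Z1 = 1469.2 rayl, Z2 = 560.6 rayl
Formula: R = (Z2 - Z1) / (Z2 + Z1)
Numerator: Z2 - Z1 = 560.6 - 1469.2 = -908.6
Denominator: Z2 + Z1 = 560.6 + 1469.2 = 2029.8
R = -908.6 / 2029.8 = -0.4476

-0.4476


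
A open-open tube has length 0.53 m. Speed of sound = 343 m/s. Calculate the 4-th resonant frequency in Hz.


Given values:
  Tube type: open-open, L = 0.53 m, c = 343 m/s, n = 4
Formula: f_n = n * c / (2 * L)
Compute 2 * L = 2 * 0.53 = 1.06
f = 4 * 343 / 1.06
f = 1294.34

1294.34 Hz


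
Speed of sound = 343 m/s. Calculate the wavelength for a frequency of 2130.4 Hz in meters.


Given values:
  c = 343 m/s, f = 2130.4 Hz
Formula: lambda = c / f
lambda = 343 / 2130.4
lambda = 0.161

0.161 m


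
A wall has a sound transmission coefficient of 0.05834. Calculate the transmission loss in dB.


Given values:
  tau = 0.05834
Formula: TL = 10 * log10(1 / tau)
Compute 1 / tau = 1 / 0.05834 = 17.1409
Compute log10(17.1409) = 1.234034
TL = 10 * 1.234034 = 12.34

12.34 dB


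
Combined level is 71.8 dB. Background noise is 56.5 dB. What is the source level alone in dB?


Given values:
  L_total = 71.8 dB, L_bg = 56.5 dB
Formula: L_source = 10 * log10(10^(L_total/10) - 10^(L_bg/10))
Convert to linear:
  10^(71.8/10) = 15135612.4844
  10^(56.5/10) = 446683.5922
Difference: 15135612.4844 - 446683.5922 = 14688928.8922
L_source = 10 * log10(14688928.8922) = 71.67

71.67 dB


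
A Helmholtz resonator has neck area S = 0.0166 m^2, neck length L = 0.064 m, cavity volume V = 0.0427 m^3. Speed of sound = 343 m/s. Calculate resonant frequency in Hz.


Given values:
  S = 0.0166 m^2, L = 0.064 m, V = 0.0427 m^3, c = 343 m/s
Formula: f = (c / (2*pi)) * sqrt(S / (V * L))
Compute V * L = 0.0427 * 0.064 = 0.0027328
Compute S / (V * L) = 0.0166 / 0.0027328 = 6.0744
Compute sqrt(6.0744) = 2.46463
Compute c / (2*pi) = 343 / 6.283185 = 54.590148
f = 54.590148 * 2.46463 = 134.54

134.54 Hz


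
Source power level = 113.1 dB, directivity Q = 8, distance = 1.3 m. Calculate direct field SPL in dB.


Given values:
  Lw = 113.1 dB, Q = 8, r = 1.3 m
Formula: SPL = Lw + 10 * log10(Q / (4 * pi * r^2))
Compute 4 * pi * r^2 = 4 * pi * 1.3^2 = 21.2372
Compute Q / denom = 8 / 21.2372 = 0.37669749
Compute 10 * log10(0.37669749) = -4.2401
SPL = 113.1 + (-4.2401) = 108.86

108.86 dB


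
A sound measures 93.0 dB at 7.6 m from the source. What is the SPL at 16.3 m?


Given values:
  SPL1 = 93.0 dB, r1 = 7.6 m, r2 = 16.3 m
Formula: SPL2 = SPL1 - 20 * log10(r2 / r1)
Compute ratio: r2 / r1 = 16.3 / 7.6 = 2.1447
Compute log10: log10(2.1447) = 0.331367
Compute drop: 20 * 0.331367 = 6.6273
SPL2 = 93.0 - 6.6273 = 86.37

86.37 dB


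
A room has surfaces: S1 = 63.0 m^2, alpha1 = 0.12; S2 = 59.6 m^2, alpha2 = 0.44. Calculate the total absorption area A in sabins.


Given surfaces:
  Surface 1: 63.0 * 0.12 = 7.56
  Surface 2: 59.6 * 0.44 = 26.224
Formula: A = sum(Si * alpha_i)
A = 7.56 + 26.224
A = 33.78

33.78 sabins


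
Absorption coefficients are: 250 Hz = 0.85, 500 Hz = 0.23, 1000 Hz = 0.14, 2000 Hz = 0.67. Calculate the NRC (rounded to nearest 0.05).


Given values:
  a_250 = 0.85, a_500 = 0.23
  a_1000 = 0.14, a_2000 = 0.67
Formula: NRC = (a250 + a500 + a1000 + a2000) / 4
Sum = 0.85 + 0.23 + 0.14 + 0.67 = 1.89
NRC = 1.89 / 4 = 0.4725
Rounded to nearest 0.05: 0.45

0.45


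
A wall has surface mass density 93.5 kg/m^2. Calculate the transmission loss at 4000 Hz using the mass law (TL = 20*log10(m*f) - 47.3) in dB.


Given values:
  m = 93.5 kg/m^2, f = 4000 Hz
Formula: TL = 20 * log10(m * f) - 47.3
Compute m * f = 93.5 * 4000 = 374000.0
Compute log10(374000.0) = 5.572872
Compute 20 * 5.572872 = 111.4574
TL = 111.4574 - 47.3 = 64.16

64.16 dB


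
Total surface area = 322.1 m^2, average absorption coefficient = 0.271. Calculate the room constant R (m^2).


Given values:
  S = 322.1 m^2, alpha = 0.271
Formula: R = S * alpha / (1 - alpha)
Numerator: 322.1 * 0.271 = 87.2891
Denominator: 1 - 0.271 = 0.729
R = 87.2891 / 0.729 = 119.74

119.74 m^2


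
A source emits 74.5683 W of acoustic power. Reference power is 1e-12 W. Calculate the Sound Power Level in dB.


Given values:
  W = 74.5683 W
  W_ref = 1e-12 W
Formula: SWL = 10 * log10(W / W_ref)
Compute ratio: W / W_ref = 74568300000000
Compute log10: log10(74568300000000) = 13.872554
Multiply: SWL = 10 * 13.872554 = 138.73

138.73 dB


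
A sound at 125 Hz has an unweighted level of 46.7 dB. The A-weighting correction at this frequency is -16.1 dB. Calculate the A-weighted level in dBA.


Given values:
  SPL = 46.7 dB
  A-weighting at 125 Hz = -16.1 dB
Formula: L_A = SPL + A_weight
L_A = 46.7 + (-16.1)
L_A = 30.6

30.6 dBA


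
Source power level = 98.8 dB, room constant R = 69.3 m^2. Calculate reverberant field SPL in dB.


Given values:
  Lw = 98.8 dB, R = 69.3 m^2
Formula: SPL = Lw + 10 * log10(4 / R)
Compute 4 / R = 4 / 69.3 = 0.05772
Compute 10 * log10(0.05772) = -12.3867
SPL = 98.8 + (-12.3867) = 86.41

86.41 dB


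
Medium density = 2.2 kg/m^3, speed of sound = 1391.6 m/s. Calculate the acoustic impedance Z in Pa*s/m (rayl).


Given values:
  rho = 2.2 kg/m^3
  c = 1391.6 m/s
Formula: Z = rho * c
Z = 2.2 * 1391.6
Z = 3061.52

3061.52 rayl


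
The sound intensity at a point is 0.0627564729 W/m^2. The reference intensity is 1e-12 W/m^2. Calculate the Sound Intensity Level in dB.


Given values:
  I = 0.0627564729 W/m^2
  I_ref = 1e-12 W/m^2
Formula: SIL = 10 * log10(I / I_ref)
Compute ratio: I / I_ref = 62756472900
Compute log10: log10(62756472900) = 10.797659
Multiply: SIL = 10 * 10.797659 = 107.98

107.98 dB


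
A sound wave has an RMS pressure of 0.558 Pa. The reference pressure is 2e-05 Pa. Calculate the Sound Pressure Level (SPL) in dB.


Given values:
  p = 0.558 Pa
  p_ref = 2e-05 Pa
Formula: SPL = 20 * log10(p / p_ref)
Compute ratio: p / p_ref = 0.558 / 2e-05 = 27900
Compute log10: log10(27900) = 4.445604
Multiply: SPL = 20 * 4.445604 = 88.91

88.91 dB


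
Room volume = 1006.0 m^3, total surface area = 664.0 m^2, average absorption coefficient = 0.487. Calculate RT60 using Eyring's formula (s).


Given values:
  V = 1006.0 m^3, S = 664.0 m^2, alpha = 0.487
Formula: RT60 = 0.161 * V / (-S * ln(1 - alpha))
Compute ln(1 - 0.487) = ln(0.513) = -0.667479
Denominator: -664.0 * -0.667479 = 443.2061
Numerator: 0.161 * 1006.0 = 161.966
RT60 = 161.966 / 443.2061 = 0.365

0.365 s


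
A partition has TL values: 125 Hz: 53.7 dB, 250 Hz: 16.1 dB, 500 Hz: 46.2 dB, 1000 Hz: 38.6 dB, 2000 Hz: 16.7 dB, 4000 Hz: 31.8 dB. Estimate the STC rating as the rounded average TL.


Given TL values at each frequency:
  125 Hz: 53.7 dB
  250 Hz: 16.1 dB
  500 Hz: 46.2 dB
  1000 Hz: 38.6 dB
  2000 Hz: 16.7 dB
  4000 Hz: 31.8 dB
Formula: STC ~ round(average of TL values)
Sum = 53.7 + 16.1 + 46.2 + 38.6 + 16.7 + 31.8 = 203.1
Average = 203.1 / 6 = 33.85
Rounded: 34

34


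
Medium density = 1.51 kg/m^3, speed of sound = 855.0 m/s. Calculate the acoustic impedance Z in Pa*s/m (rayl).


Given values:
  rho = 1.51 kg/m^3
  c = 855.0 m/s
Formula: Z = rho * c
Z = 1.51 * 855.0
Z = 1291.05

1291.05 rayl


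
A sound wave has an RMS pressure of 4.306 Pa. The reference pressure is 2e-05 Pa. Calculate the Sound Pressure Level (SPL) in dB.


Given values:
  p = 4.306 Pa
  p_ref = 2e-05 Pa
Formula: SPL = 20 * log10(p / p_ref)
Compute ratio: p / p_ref = 4.306 / 2e-05 = 215300
Compute log10: log10(215300) = 5.333044
Multiply: SPL = 20 * 5.333044 = 106.66

106.66 dB


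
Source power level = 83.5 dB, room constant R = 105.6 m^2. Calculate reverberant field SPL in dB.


Given values:
  Lw = 83.5 dB, R = 105.6 m^2
Formula: SPL = Lw + 10 * log10(4 / R)
Compute 4 / R = 4 / 105.6 = 0.037879
Compute 10 * log10(0.037879) = -14.216
SPL = 83.5 + (-14.216) = 69.28

69.28 dB


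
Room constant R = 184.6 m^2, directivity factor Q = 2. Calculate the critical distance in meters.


Given values:
  R = 184.6 m^2, Q = 2
Formula: d_c = 0.141 * sqrt(Q * R)
Compute Q * R = 2 * 184.6 = 369.2
Compute sqrt(369.2) = 19.2146
d_c = 0.141 * 19.2146 = 2.709

2.709 m


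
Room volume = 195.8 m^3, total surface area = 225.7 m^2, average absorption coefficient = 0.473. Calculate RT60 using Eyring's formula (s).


Given values:
  V = 195.8 m^3, S = 225.7 m^2, alpha = 0.473
Formula: RT60 = 0.161 * V / (-S * ln(1 - alpha))
Compute ln(1 - 0.473) = ln(0.527) = -0.640555
Denominator: -225.7 * -0.640555 = 144.5733
Numerator: 0.161 * 195.8 = 31.5238
RT60 = 31.5238 / 144.5733 = 0.218

0.218 s


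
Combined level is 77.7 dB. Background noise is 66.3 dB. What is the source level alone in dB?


Given values:
  L_total = 77.7 dB, L_bg = 66.3 dB
Formula: L_source = 10 * log10(10^(L_total/10) - 10^(L_bg/10))
Convert to linear:
  10^(77.7/10) = 58884365.5356
  10^(66.3/10) = 4265795.188
Difference: 58884365.5356 - 4265795.188 = 54618570.3476
L_source = 10 * log10(54618570.3476) = 77.37

77.37 dB


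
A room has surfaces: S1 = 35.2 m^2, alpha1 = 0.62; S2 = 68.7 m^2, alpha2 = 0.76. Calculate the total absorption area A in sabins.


Given surfaces:
  Surface 1: 35.2 * 0.62 = 21.824
  Surface 2: 68.7 * 0.76 = 52.212
Formula: A = sum(Si * alpha_i)
A = 21.824 + 52.212
A = 74.04

74.04 sabins


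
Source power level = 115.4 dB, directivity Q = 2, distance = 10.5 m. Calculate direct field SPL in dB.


Given values:
  Lw = 115.4 dB, Q = 2, r = 10.5 m
Formula: SPL = Lw + 10 * log10(Q / (4 * pi * r^2))
Compute 4 * pi * r^2 = 4 * pi * 10.5^2 = 1385.4424
Compute Q / denom = 2 / 1385.4424 = 0.00144358
Compute 10 * log10(0.00144358) = -28.4056
SPL = 115.4 + (-28.4056) = 86.99

86.99 dB


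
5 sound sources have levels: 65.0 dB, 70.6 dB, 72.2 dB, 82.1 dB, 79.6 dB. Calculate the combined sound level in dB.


Formula: L_total = 10 * log10( sum(10^(Li/10)) )
  Source 1: 10^(65.0/10) = 3162277.6602
  Source 2: 10^(70.6/10) = 11481536.215
  Source 3: 10^(72.2/10) = 16595869.0744
  Source 4: 10^(82.1/10) = 162181009.7359
  Source 5: 10^(79.6/10) = 91201083.9356
Sum of linear values = 284621776.6211
L_total = 10 * log10(284621776.6211) = 84.54

84.54 dB


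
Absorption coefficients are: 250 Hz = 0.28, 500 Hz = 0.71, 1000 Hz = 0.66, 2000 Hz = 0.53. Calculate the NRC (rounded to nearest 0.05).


Given values:
  a_250 = 0.28, a_500 = 0.71
  a_1000 = 0.66, a_2000 = 0.53
Formula: NRC = (a250 + a500 + a1000 + a2000) / 4
Sum = 0.28 + 0.71 + 0.66 + 0.53 = 2.18
NRC = 2.18 / 4 = 0.545
Rounded to nearest 0.05: 0.55

0.55


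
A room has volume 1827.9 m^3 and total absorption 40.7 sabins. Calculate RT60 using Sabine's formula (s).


Given values:
  V = 1827.9 m^3
  A = 40.7 sabins
Formula: RT60 = 0.161 * V / A
Numerator: 0.161 * 1827.9 = 294.2919
RT60 = 294.2919 / 40.7 = 7.231

7.231 s


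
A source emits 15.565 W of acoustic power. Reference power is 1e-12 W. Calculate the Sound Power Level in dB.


Given values:
  W = 15.565 W
  W_ref = 1e-12 W
Formula: SWL = 10 * log10(W / W_ref)
Compute ratio: W / W_ref = 15565000000000
Compute log10: log10(15565000000000) = 13.192149
Multiply: SWL = 10 * 13.192149 = 131.92

131.92 dB


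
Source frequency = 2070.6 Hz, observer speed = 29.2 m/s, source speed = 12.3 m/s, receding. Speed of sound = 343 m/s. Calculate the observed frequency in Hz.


Given values:
  f_s = 2070.6 Hz, v_o = 29.2 m/s, v_s = 12.3 m/s
  Direction: receding
Formula: f_o = f_s * (c - v_o) / (c + v_s)
Numerator: c - v_o = 343 - 29.2 = 313.8
Denominator: c + v_s = 343 + 12.3 = 355.3
f_o = 2070.6 * 313.8 / 355.3 = 1828.75

1828.75 Hz


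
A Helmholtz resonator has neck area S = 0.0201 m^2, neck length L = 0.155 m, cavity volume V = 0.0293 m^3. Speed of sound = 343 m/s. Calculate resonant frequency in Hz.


Given values:
  S = 0.0201 m^2, L = 0.155 m, V = 0.0293 m^3, c = 343 m/s
Formula: f = (c / (2*pi)) * sqrt(S / (V * L))
Compute V * L = 0.0293 * 0.155 = 0.0045415
Compute S / (V * L) = 0.0201 / 0.0045415 = 4.4259
Compute sqrt(4.4259) = 2.103782
Compute c / (2*pi) = 343 / 6.283185 = 54.590148
f = 54.590148 * 2.103782 = 114.85

114.85 Hz


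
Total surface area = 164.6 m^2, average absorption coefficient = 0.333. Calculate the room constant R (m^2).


Given values:
  S = 164.6 m^2, alpha = 0.333
Formula: R = S * alpha / (1 - alpha)
Numerator: 164.6 * 0.333 = 54.8118
Denominator: 1 - 0.333 = 0.667
R = 54.8118 / 0.667 = 82.18

82.18 m^2


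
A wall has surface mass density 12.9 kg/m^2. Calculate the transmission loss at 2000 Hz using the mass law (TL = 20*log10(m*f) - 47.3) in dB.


Given values:
  m = 12.9 kg/m^2, f = 2000 Hz
Formula: TL = 20 * log10(m * f) - 47.3
Compute m * f = 12.9 * 2000 = 25800.0
Compute log10(25800.0) = 4.41162
Compute 20 * 4.41162 = 88.2324
TL = 88.2324 - 47.3 = 40.93

40.93 dB


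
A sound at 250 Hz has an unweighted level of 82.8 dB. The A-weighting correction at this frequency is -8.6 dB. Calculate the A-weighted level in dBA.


Given values:
  SPL = 82.8 dB
  A-weighting at 250 Hz = -8.6 dB
Formula: L_A = SPL + A_weight
L_A = 82.8 + (-8.6)
L_A = 74.2

74.2 dBA


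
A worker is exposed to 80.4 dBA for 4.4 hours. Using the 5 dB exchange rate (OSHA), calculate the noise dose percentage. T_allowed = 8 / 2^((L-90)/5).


Given values:
  L = 80.4 dBA, T = 4.4 hours
Formula: T_allowed = 8 / 2^((L - 90) / 5)
Compute exponent: (80.4 - 90) / 5 = -1.92
Compute 2^(-1.92) = 0.264255
T_allowed = 8 / 0.264255 = 30.273789 hours
Dose = (T / T_allowed) * 100
Dose = (4.4 / 30.273789) * 100 = 14.53

14.53 %


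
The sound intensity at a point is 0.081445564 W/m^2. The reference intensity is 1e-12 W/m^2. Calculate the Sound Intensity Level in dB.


Given values:
  I = 0.081445564 W/m^2
  I_ref = 1e-12 W/m^2
Formula: SIL = 10 * log10(I / I_ref)
Compute ratio: I / I_ref = 81445564000
Compute log10: log10(81445564000) = 10.910867
Multiply: SIL = 10 * 10.910867 = 109.11

109.11 dB


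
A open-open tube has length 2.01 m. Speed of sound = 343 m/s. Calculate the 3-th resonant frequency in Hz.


Given values:
  Tube type: open-open, L = 2.01 m, c = 343 m/s, n = 3
Formula: f_n = n * c / (2 * L)
Compute 2 * L = 2 * 2.01 = 4.02
f = 3 * 343 / 4.02
f = 255.97

255.97 Hz


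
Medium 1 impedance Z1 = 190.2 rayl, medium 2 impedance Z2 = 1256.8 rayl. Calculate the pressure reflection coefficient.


Given values:
  Z1 = 190.2 rayl, Z2 = 1256.8 rayl
Formula: R = (Z2 - Z1) / (Z2 + Z1)
Numerator: Z2 - Z1 = 1256.8 - 190.2 = 1066.6
Denominator: Z2 + Z1 = 1256.8 + 190.2 = 1447.0
R = 1066.6 / 1447.0 = 0.7371

0.7371


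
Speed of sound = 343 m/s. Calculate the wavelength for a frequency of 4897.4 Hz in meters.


Given values:
  c = 343 m/s, f = 4897.4 Hz
Formula: lambda = c / f
lambda = 343 / 4897.4
lambda = 0.07

0.07 m


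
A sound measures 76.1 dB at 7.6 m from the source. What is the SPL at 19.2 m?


Given values:
  SPL1 = 76.1 dB, r1 = 7.6 m, r2 = 19.2 m
Formula: SPL2 = SPL1 - 20 * log10(r2 / r1)
Compute ratio: r2 / r1 = 19.2 / 7.6 = 2.5263
Compute log10: log10(2.5263) = 0.402485
Compute drop: 20 * 0.402485 = 8.0497
SPL2 = 76.1 - 8.0497 = 68.05

68.05 dB


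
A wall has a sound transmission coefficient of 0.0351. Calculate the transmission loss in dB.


Given values:
  tau = 0.0351
Formula: TL = 10 * log10(1 / tau)
Compute 1 / tau = 1 / 0.0351 = 28.49
Compute log10(28.49) = 1.454692
TL = 10 * 1.454692 = 14.55

14.55 dB


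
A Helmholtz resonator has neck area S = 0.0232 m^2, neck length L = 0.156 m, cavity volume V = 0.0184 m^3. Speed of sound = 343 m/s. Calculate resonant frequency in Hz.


Given values:
  S = 0.0232 m^2, L = 0.156 m, V = 0.0184 m^3, c = 343 m/s
Formula: f = (c / (2*pi)) * sqrt(S / (V * L))
Compute V * L = 0.0184 * 0.156 = 0.0028704
Compute S / (V * L) = 0.0232 / 0.0028704 = 8.0825
Compute sqrt(8.0825) = 2.842974
Compute c / (2*pi) = 343 / 6.283185 = 54.590148
f = 54.590148 * 2.842974 = 155.2

155.2 Hz


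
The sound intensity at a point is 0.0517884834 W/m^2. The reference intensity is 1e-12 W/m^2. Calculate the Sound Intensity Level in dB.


Given values:
  I = 0.0517884834 W/m^2
  I_ref = 1e-12 W/m^2
Formula: SIL = 10 * log10(I / I_ref)
Compute ratio: I / I_ref = 51788483400
Compute log10: log10(51788483400) = 10.714233
Multiply: SIL = 10 * 10.714233 = 107.14

107.14 dB


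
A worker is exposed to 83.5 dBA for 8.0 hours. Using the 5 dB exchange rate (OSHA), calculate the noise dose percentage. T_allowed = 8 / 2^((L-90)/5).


Given values:
  L = 83.5 dBA, T = 8.0 hours
Formula: T_allowed = 8 / 2^((L - 90) / 5)
Compute exponent: (83.5 - 90) / 5 = -1.3
Compute 2^(-1.3) = 0.406126
T_allowed = 8 / 0.406126 = 19.69832 hours
Dose = (T / T_allowed) * 100
Dose = (8.0 / 19.69832) * 100 = 40.61

40.61 %


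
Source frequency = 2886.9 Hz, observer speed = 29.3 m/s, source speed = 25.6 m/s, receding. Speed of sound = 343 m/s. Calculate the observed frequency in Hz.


Given values:
  f_s = 2886.9 Hz, v_o = 29.3 m/s, v_s = 25.6 m/s
  Direction: receding
Formula: f_o = f_s * (c - v_o) / (c + v_s)
Numerator: c - v_o = 343 - 29.3 = 313.7
Denominator: c + v_s = 343 + 25.6 = 368.6
f_o = 2886.9 * 313.7 / 368.6 = 2456.92

2456.92 Hz


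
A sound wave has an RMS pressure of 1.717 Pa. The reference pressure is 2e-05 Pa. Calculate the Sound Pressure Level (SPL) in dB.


Given values:
  p = 1.717 Pa
  p_ref = 2e-05 Pa
Formula: SPL = 20 * log10(p / p_ref)
Compute ratio: p / p_ref = 1.717 / 2e-05 = 85850
Compute log10: log10(85850) = 4.93374
Multiply: SPL = 20 * 4.93374 = 98.67

98.67 dB


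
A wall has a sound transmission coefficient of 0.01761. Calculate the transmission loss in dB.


Given values:
  tau = 0.01761
Formula: TL = 10 * log10(1 / tau)
Compute 1 / tau = 1 / 0.01761 = 56.7859
Compute log10(56.7859) = 1.754241
TL = 10 * 1.754241 = 17.54

17.54 dB


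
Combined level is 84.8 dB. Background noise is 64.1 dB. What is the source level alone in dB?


Given values:
  L_total = 84.8 dB, L_bg = 64.1 dB
Formula: L_source = 10 * log10(10^(L_total/10) - 10^(L_bg/10))
Convert to linear:
  10^(84.8/10) = 301995172.0402
  10^(64.1/10) = 2570395.7828
Difference: 301995172.0402 - 2570395.7828 = 299424776.2574
L_source = 10 * log10(299424776.2574) = 84.76

84.76 dB


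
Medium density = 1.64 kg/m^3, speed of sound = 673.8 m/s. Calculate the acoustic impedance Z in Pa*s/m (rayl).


Given values:
  rho = 1.64 kg/m^3
  c = 673.8 m/s
Formula: Z = rho * c
Z = 1.64 * 673.8
Z = 1105.03

1105.03 rayl


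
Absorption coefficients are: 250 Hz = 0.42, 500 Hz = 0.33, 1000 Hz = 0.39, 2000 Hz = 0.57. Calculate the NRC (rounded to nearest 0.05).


Given values:
  a_250 = 0.42, a_500 = 0.33
  a_1000 = 0.39, a_2000 = 0.57
Formula: NRC = (a250 + a500 + a1000 + a2000) / 4
Sum = 0.42 + 0.33 + 0.39 + 0.57 = 1.71
NRC = 1.71 / 4 = 0.4275
Rounded to nearest 0.05: 0.45

0.45


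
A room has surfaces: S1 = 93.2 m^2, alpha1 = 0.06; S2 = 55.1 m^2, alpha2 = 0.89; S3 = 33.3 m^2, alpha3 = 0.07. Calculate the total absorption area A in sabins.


Given surfaces:
  Surface 1: 93.2 * 0.06 = 5.592
  Surface 2: 55.1 * 0.89 = 49.039
  Surface 3: 33.3 * 0.07 = 2.331
Formula: A = sum(Si * alpha_i)
A = 5.592 + 49.039 + 2.331
A = 56.96

56.96 sabins


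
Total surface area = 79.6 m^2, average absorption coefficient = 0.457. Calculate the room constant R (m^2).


Given values:
  S = 79.6 m^2, alpha = 0.457
Formula: R = S * alpha / (1 - alpha)
Numerator: 79.6 * 0.457 = 36.3772
Denominator: 1 - 0.457 = 0.543
R = 36.3772 / 0.543 = 66.99

66.99 m^2


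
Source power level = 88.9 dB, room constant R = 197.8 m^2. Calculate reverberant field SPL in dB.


Given values:
  Lw = 88.9 dB, R = 197.8 m^2
Formula: SPL = Lw + 10 * log10(4 / R)
Compute 4 / R = 4 / 197.8 = 0.020222
Compute 10 * log10(0.020222) = -16.9418
SPL = 88.9 + (-16.9418) = 71.96

71.96 dB


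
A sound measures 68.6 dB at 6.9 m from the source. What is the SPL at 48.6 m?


Given values:
  SPL1 = 68.6 dB, r1 = 6.9 m, r2 = 48.6 m
Formula: SPL2 = SPL1 - 20 * log10(r2 / r1)
Compute ratio: r2 / r1 = 48.6 / 6.9 = 7.0435
Compute log10: log10(7.0435) = 0.847789
Compute drop: 20 * 0.847789 = 16.9558
SPL2 = 68.6 - 16.9558 = 51.64

51.64 dB


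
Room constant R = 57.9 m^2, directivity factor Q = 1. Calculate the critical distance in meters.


Given values:
  R = 57.9 m^2, Q = 1
Formula: d_c = 0.141 * sqrt(Q * R)
Compute Q * R = 1 * 57.9 = 57.9
Compute sqrt(57.9) = 7.6092
d_c = 0.141 * 7.6092 = 1.073

1.073 m


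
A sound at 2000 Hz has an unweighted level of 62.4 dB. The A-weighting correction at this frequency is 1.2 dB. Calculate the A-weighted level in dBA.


Given values:
  SPL = 62.4 dB
  A-weighting at 2000 Hz = 1.2 dB
Formula: L_A = SPL + A_weight
L_A = 62.4 + (1.2)
L_A = 63.6

63.6 dBA


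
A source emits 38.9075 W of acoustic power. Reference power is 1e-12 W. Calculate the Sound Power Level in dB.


Given values:
  W = 38.9075 W
  W_ref = 1e-12 W
Formula: SWL = 10 * log10(W / W_ref)
Compute ratio: W / W_ref = 38907500000000
Compute log10: log10(38907500000000) = 13.590033
Multiply: SWL = 10 * 13.590033 = 135.9

135.9 dB


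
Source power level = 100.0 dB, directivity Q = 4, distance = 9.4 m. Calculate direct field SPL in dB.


Given values:
  Lw = 100.0 dB, Q = 4, r = 9.4 m
Formula: SPL = Lw + 10 * log10(Q / (4 * pi * r^2))
Compute 4 * pi * r^2 = 4 * pi * 9.4^2 = 1110.3645
Compute Q / denom = 4 / 1110.3645 = 0.00360242
Compute 10 * log10(0.00360242) = -24.4341
SPL = 100.0 + (-24.4341) = 75.57

75.57 dB


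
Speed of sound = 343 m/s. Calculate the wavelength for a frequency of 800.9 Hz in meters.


Given values:
  c = 343 m/s, f = 800.9 Hz
Formula: lambda = c / f
lambda = 343 / 800.9
lambda = 0.4283

0.4283 m


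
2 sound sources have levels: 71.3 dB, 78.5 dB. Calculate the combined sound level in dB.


Formula: L_total = 10 * log10( sum(10^(Li/10)) )
  Source 1: 10^(71.3/10) = 13489628.8259
  Source 2: 10^(78.5/10) = 70794578.4384
Sum of linear values = 84284207.2643
L_total = 10 * log10(84284207.2643) = 79.26

79.26 dB


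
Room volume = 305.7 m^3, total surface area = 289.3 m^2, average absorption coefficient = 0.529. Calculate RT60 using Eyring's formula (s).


Given values:
  V = 305.7 m^3, S = 289.3 m^2, alpha = 0.529
Formula: RT60 = 0.161 * V / (-S * ln(1 - alpha))
Compute ln(1 - 0.529) = ln(0.471) = -0.752897
Denominator: -289.3 * -0.752897 = 217.8131
Numerator: 0.161 * 305.7 = 49.2177
RT60 = 49.2177 / 217.8131 = 0.226

0.226 s


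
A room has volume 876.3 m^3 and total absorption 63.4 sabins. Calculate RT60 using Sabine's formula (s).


Given values:
  V = 876.3 m^3
  A = 63.4 sabins
Formula: RT60 = 0.161 * V / A
Numerator: 0.161 * 876.3 = 141.0843
RT60 = 141.0843 / 63.4 = 2.225

2.225 s


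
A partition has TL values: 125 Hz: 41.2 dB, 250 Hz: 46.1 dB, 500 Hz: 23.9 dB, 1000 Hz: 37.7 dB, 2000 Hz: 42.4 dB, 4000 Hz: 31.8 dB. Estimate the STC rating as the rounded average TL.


Given TL values at each frequency:
  125 Hz: 41.2 dB
  250 Hz: 46.1 dB
  500 Hz: 23.9 dB
  1000 Hz: 37.7 dB
  2000 Hz: 42.4 dB
  4000 Hz: 31.8 dB
Formula: STC ~ round(average of TL values)
Sum = 41.2 + 46.1 + 23.9 + 37.7 + 42.4 + 31.8 = 223.1
Average = 223.1 / 6 = 37.18
Rounded: 37

37


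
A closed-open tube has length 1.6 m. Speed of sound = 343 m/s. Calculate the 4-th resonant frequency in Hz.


Given values:
  Tube type: closed-open, L = 1.6 m, c = 343 m/s, n = 4
Formula: f_n = (2n - 1) * c / (4 * L)
Compute 2n - 1 = 2*4 - 1 = 7
Compute 4 * L = 4 * 1.6 = 6.4
f = 7 * 343 / 6.4
f = 375.16

375.16 Hz


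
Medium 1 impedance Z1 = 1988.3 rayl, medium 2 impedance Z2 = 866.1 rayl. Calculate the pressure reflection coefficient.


Given values:
  Z1 = 1988.3 rayl, Z2 = 866.1 rayl
Formula: R = (Z2 - Z1) / (Z2 + Z1)
Numerator: Z2 - Z1 = 866.1 - 1988.3 = -1122.2
Denominator: Z2 + Z1 = 866.1 + 1988.3 = 2854.4
R = -1122.2 / 2854.4 = -0.3931

-0.3931


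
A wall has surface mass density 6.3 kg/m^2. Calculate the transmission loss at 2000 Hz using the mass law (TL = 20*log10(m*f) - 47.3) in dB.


Given values:
  m = 6.3 kg/m^2, f = 2000 Hz
Formula: TL = 20 * log10(m * f) - 47.3
Compute m * f = 6.3 * 2000 = 12600.0
Compute log10(12600.0) = 4.100371
Compute 20 * 4.100371 = 82.0074
TL = 82.0074 - 47.3 = 34.71

34.71 dB
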